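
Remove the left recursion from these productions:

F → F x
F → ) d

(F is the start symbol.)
F → ) d F'
F' → x F'
F' → ε

F is directly left-recursive. The standard transformation for
  A → A α₁ | ... | A α_m | β₁ | ... | β_n
is
  A  → β₁ A' | ... | β_n A'
  A' → α₁ A' | ... | α_m A' | ε

F → ) d becomes F → ) d F'
F → F x becomes F' → x F'
Add F' → ε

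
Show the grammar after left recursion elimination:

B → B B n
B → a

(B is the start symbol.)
B is directly left-recursive. The standard transformation for
  A → A α₁ | ... | A α_m | β₁ | ... | β_n
is
  A  → β₁ A' | ... | β_n A'
  A' → α₁ A' | ... | α_m A' | ε

B → a becomes B → a B'
B → B B n becomes B' → B n B'
Add B' → ε

Resulting grammar:
B → a B'
B' → B n B'
B' → ε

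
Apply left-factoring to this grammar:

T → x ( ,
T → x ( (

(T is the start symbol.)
Left-factoring transforms A → αβ₁ | αβ₂ into A → αA' and A' → β₁ | β₂
(α is the longest common prefix among the alternatives). Repeat until
no nonterminal has two alternatives with a common prefix.

Round 1: T has alternatives sharing prefix 'x ('. Introduce T': T → x ( T'
  Add: T' → ,
  Add: T' → (

No remaining common prefixes — done.

Resulting grammar:
T → x ( T'
T' → ,
T' → (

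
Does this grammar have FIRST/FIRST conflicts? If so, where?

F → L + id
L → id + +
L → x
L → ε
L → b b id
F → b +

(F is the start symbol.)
Yes. F → L '+' id / F → b '+' on { 'b' }

A FIRST/FIRST conflict occurs when two productions N → α and N → β for the same non-terminal have FIRST(α) ∩ FIRST(β) ≠ ∅ (with ε ∈ FIRST of a nullable right-hand side, so two nullable alternatives also conflict).

FIRST sets of the non-terminals at (or reachable through a nullable prefix from) the front of some alternative:
  FIRST(L) = { 'b', 'id', 'x', ε }

Productions for F:
  F → L + id: FIRST = { '+', 'b', 'id', 'x' }
  F → b +: FIRST = { 'b' }
Productions for L:
  L → id + +: FIRST = { 'id' }
  L → x: FIRST = { 'x' }
  L → ε: FIRST = { ε }
  L → b b id: FIRST = { 'b' }

Conflict for F: F → L + id and F → b +
  Overlap: { 'b' }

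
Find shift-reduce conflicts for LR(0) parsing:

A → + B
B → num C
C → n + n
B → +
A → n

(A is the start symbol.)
Augment with A' → A and build the canonical LR(0) collection (I0 = CLOSURE({[A' → . A]}), then GOTO on every symbol after a dot until no new states appear). It has 11 states:
  I0: { [A → . + B], [A → . n], [A' → . A] }  — shift
  I1: { [A → + . B], [B → . +], [B → . num C] }  — shift
  I2: { [A' → A .] }  — accept
  I3: { [A → n .] }  — reduce
  I4: { [B → + .] }  — reduce
  I5: { [A → + B .] }  — reduce
  I6: { [B → num . C], [C → . n + n] }  — shift
  I7: { [B → num C .] }  — reduce
  I8: { [C → n . + n] }  — shift
  I9: { [C → n + . n] }  — shift
  I10: { [C → n + n .] }  — reduce

No state contains both a complete item and a shift item.

Answer: No shift-reduce conflicts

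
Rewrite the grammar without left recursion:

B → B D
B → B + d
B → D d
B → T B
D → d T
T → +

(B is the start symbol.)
B → D d B'
B → T B B'
B' → D B'
B' → + d B'
B' → ε
D → d T
T → +

B is directly left-recursive. The standard transformation for
  A → A α₁ | ... | A α_m | β₁ | ... | β_n
is
  A  → β₁ A' | ... | β_n A'
  A' → α₁ A' | ... | α_m A' | ε

B → D d becomes B → D d B'
B → T B becomes B → T B B'
B → B D becomes B' → D B'
B → B + d becomes B' → + d B'
Add B' → ε

Productions for other non-terminals are unchanged:
  D → d T
  T → +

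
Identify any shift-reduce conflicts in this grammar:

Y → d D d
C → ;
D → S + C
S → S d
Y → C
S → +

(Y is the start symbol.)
A shift-reduce conflict occurs when an LR(0) state has both:
  - a complete (reduce) item [A → α .] (dot at the end), and
  - a shift item [B → β . c γ] (dot before a terminal).

Augment with Y' → Y and build the canonical LR(0) collection (I0 = CLOSURE({[Y' → . Y]}), then GOTO on every symbol after a dot until no new states appear). It has 12 states:
  I0: { [C → . ;], [Y → . C], [Y → . d D d], [Y' → . Y] }  — shift
  I1: { [C → ; .] }  — reduce
  I2: { [Y → C .] }  — reduce
  I3: { [Y' → Y .] }  — accept
  I4: { [D → . S + C], [S → . +], [S → . S d], [Y → d . D d] }  — shift
  I5: { [S → + .] }  — reduce
  I6: { [Y → d D . d] }  — shift
  I7: { [D → S . + C], [S → S . d] }  — shift
  I8: { [C → . ;], [D → S + . C] }  — shift
  I9: { [S → S d .] }  — reduce
  I10: { [D → S + C .] }  — reduce
  I11: { [Y → d D d .] }  — reduce

No state contains both a complete item and a shift item.

Answer: No shift-reduce conflicts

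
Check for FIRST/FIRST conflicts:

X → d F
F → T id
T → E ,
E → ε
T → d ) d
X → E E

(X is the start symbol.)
A FIRST/FIRST conflict occurs when two productions N → α and N → β for the same non-terminal have FIRST(α) ∩ FIRST(β) ≠ ∅ (with ε ∈ FIRST of a nullable right-hand side, so two nullable alternatives also conflict).

FIRST sets of the non-terminals at (or reachable through a nullable prefix from) the front of some alternative:
  FIRST(E) = { ε }

Productions for X:
  X → d F: FIRST = { 'd' }
  X → E E: FIRST = { ε }
Productions for T:
  T → E ,: FIRST = { ',' }
  T → d ) d: FIRST = { 'd' }
F, E have only one production, so no FIRST/FIRST conflict is possible there.

All alternatives of each non-terminal have pairwise disjoint FIRST sets.

Answer: No FIRST/FIRST conflicts.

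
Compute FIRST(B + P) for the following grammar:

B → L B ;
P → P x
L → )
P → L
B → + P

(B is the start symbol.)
{ ')', '+' }

FIRST sets of the non-terminals involved (from the grammar, by fixed-point iteration):
  FIRST(B) = { ')', '+' }

To compute FIRST(B + P), process the symbols left to right:
Symbol B is a non-terminal. Add FIRST(B) \ {ε} = { ')', '+' }
B is not nullable (ε ∉ FIRST(B)), so stop here.
FIRST(B + P) = { ')', '+' }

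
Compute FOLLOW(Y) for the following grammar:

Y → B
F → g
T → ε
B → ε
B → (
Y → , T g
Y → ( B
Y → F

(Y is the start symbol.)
To compute FOLLOW(Y), find every occurrence of Y on a right-hand side N → α Y β: add FIRST(β) \ {ε}, and if β is empty or nullable also add FOLLOW(N). Iterate to a fixed point.

Y is the start symbol, so $ ∈ FOLLOW(Y).
Y does not occur on any right-hand side.

Taking the union: FOLLOW(Y) = { $ }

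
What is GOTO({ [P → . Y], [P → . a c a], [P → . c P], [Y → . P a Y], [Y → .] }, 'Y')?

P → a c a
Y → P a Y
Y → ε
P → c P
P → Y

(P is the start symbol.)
GOTO(I, 'Y') = CLOSURE({ [A → αX.β] : [A → α.Xβ] ∈ I, X = 'Y' })

Items with dot before 'Y', with the dot advanced:
  [P → . Y] → [P → Y .]
Closure adds nothing (no advanced item has the dot before a non-terminal).

GOTO = { [P → Y .] }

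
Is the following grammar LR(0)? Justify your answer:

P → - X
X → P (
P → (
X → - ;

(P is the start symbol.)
Yes, the grammar is LR(0)

A grammar is LR(0) if no state in the canonical LR(0) collection has:
  - both a shift item (dot before a terminal) and a complete item (shift-reduce conflict), or
  - two or more complete items (reduce-reduce conflict; the accept item [P' → P .] counts as a complete item here).

Augment with P' → P and build the canonical LR(0) collection (I0 = CLOSURE({[P' → . P]}), then GOTO on every symbol after a dot until no new states appear). It has 9 states:
  I0: { [P → . (], [P → . - X], [P' → . P] }  — shift
  I1: { [P → ( .] }  — reduce
  I2: { [P → - . X], [P → . (], [P → . - X], [X → . - ;], [X → . P (] }  — shift
  I3: { [P' → P .] }  — accept
  I4: { [P → - . X], [P → . (], [P → . - X], [X → - . ;], [X → . - ;], [X → . P (] }  — shift
  I5: { [X → P . (] }  — shift
  I6: { [P → - X .] }  — reduce
  I7: { [X → P ( .] }  — reduce
  I8: { [X → - ; .] }  — reduce

Every state is either a pure shift/goto state or contains exactly one complete item and nothing to shift — no conflicts. The grammar is LR(0).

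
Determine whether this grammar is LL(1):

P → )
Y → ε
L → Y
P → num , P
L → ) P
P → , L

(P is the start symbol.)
Yes, the grammar is LL(1).

A grammar is LL(1) if for each non-terminal N with multiple productions, the predict sets of those productions are pairwise disjoint, where PREDICT(N → α) = (FIRST(α) \ {ε}) ∪ (FOLLOW(N) if α ⇒* ε).

Relevant sets:
  FIRST(Y) = { ε }
  FOLLOW(L) = { $ }

For P:
  PREDICT(P → ')') = { ')' }
  PREDICT(P → num ',' P) = { 'num' }
  PREDICT(P → ',' L) = { ',' }
For L:
  PREDICT(L → Y) = { $ }
  PREDICT(L → ')' P) = { ')' }
Y has a single production, so nothing to check there.

All predict sets are disjoint. The grammar IS LL(1).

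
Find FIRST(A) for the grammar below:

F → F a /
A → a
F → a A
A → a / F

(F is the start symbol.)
{ 'a' }

From A → a:
  - a is a terminal: add 'a' and stop
From A → a / F:
  - a is a terminal: add 'a' and stop

Collecting: FIRST(A) = { 'a' }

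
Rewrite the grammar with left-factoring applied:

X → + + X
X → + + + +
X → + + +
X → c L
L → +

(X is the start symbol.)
Left-factoring transforms A → αβ₁ | αβ₂ into A → αA' and A' → β₁ | β₂
(α is the longest common prefix among the alternatives). Repeat until
no nonterminal has two alternatives with a common prefix.

Round 1: X has alternatives sharing prefix '+ +'. Introduce X': X → + + X'
  Add: X' → X
  Add: X' → + +
  Add: X' → +

Round 2: X' has alternatives sharing prefix '+'. Introduce X'': X' → + X''
  Add: X'' → +
  Add: X'' → ε

No remaining common prefixes — done.

Resulting grammar:
X → + + X'
X' → X
X' → + X''
X'' → +
X'' → ε
X → c L
L → +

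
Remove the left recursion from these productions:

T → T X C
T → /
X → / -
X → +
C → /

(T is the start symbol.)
T → / T'
T' → X C T'
T' → ε
X → / -
X → +
C → /

T is directly left-recursive. The standard transformation for
  A → A α₁ | ... | A α_m | β₁ | ... | β_n
is
  A  → β₁ A' | ... | β_n A'
  A' → α₁ A' | ... | α_m A' | ε

T → / becomes T → / T'
T → T X C becomes T' → X C T'
Add T' → ε

Productions for other non-terminals are unchanged:
  X → / -
  X → +
  C → /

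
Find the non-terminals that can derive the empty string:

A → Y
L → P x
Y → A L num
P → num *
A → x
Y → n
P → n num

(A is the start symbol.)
None

A non-terminal is nullable if it can derive ε (the empty string): either it has an ε-production, or it has a production whose right-hand side consists entirely of nullable non-terminals.

There are no ε-productions, so no non-terminal can derive ε.
No non-terminals are nullable.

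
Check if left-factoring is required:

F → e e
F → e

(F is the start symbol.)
Left-factoring is needed when two productions for the same non-terminal
share a common prefix on the right-hand side.

Productions for F:
  F → e e
  F → e

Found common prefix 'e' in productions for F

Answer: Yes, F has productions with common prefix 'e'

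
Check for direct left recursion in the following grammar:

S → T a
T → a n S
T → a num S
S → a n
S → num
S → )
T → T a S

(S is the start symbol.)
S → T a: starts with T
T → a n S: starts with a
T → a num S: starts with a
S → a n: starts with a
S → num: starts with num
S → ): starts with ')'
T → T a S: LEFT RECURSIVE (starts with T)

The grammar has direct left recursion on: T.

Answer: Yes, T is left-recursive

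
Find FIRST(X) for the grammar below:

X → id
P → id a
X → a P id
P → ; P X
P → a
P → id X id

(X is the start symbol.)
From X → id:
  - id is a terminal: add 'id' and stop
From X → a P id:
  - a is a terminal: add 'a' and stop

Collecting: FIRST(X) = { 'a', 'id' }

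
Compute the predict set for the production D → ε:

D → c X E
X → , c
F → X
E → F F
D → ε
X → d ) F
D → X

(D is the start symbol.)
PREDICT(D → ε) = (FIRST(RHS) \ {ε}) ∪ (FOLLOW(D) if ε ∈ FIRST(RHS), i.e. RHS ⇒* ε)
The right-hand side is ε (FIRST(ε) = { ε }), so the predict set is FOLLOW(D) = { $ }
PREDICT(D → ε) = { $ }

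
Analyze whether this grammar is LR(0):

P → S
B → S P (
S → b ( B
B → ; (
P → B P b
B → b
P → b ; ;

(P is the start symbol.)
No. Shift-reduce conflict between [P → S .] and [B → . ; (]

A grammar is LR(0) if no state in the canonical LR(0) collection has:
  - both a shift item (dot before a terminal) and a complete item (shift-reduce conflict), or
  - two or more complete items (reduce-reduce conflict; the accept item [P' → P .] counts as a complete item here).

Augment with P' → P and build the canonical LR(0) collection (I0 = CLOSURE({[P' → . P]}), then GOTO on every symbol after a dot until no new states appear). It has 17 states:
  I0: { [B → . ; (], [B → . S P (], [B → . b], [P → . B P b], [P → . S], [P → . b ; ;], [P' → . P], [S → . b ( B] }  — shift
  I1: { [B → ; . (] }  — shift
  I2: { [B → . ; (], [B → . S P (], [B → . b], [P → . B P b], [P → . S], [P → . b ; ;], [P → B . P b], [S → . b ( B] }  — shift
  I3: { [P' → P .] }  — accept
  I4: { [B → . ; (], [B → . S P (], [B → . b], [B → S . P (], [P → . B P b], [P → . S], [P → . b ; ;], [P → S .], [S → . b ( B] }  — shift, reduce
  I5: { [B → b .], [P → b . ; ;], [S → b . ( B] }  — shift, reduce
  I6: { [B → . ; (], [B → . S P (], [B → . b], [S → . b ( B], [S → b ( . B] }  — shift
  I7: { [P → b ; . ;] }  — shift
  I8: { [P → b ; ; .] }  — reduce
  I9: { [S → b ( B .] }  — reduce
  I10: { [B → . ; (], [B → . S P (], [B → . b], [B → S . P (], [P → . B P b], [P → . S], [P → . b ; ;], [S → . b ( B] }  — shift
  I11: { [B → b .], [S → b . ( B] }  — shift, reduce
  I12: { [B → S P . (] }  — shift
  I13: { [B → S P ( .] }  — reduce
  I14: { [P → B P . b] }  — shift
  I15: { [P → B P b .] }  — reduce
  I16: { [B → ; ( .] }  — reduce

Conflict in state I4:
  Shift-reduce conflict between [P → S .] and [B → . ; (]
So the grammar is NOT LR(0).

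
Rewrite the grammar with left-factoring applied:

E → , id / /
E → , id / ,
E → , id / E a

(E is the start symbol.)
Left-factoring transforms A → αβ₁ | αβ₂ into A → αA' and A' → β₁ | β₂
(α is the longest common prefix among the alternatives). Repeat until
no nonterminal has two alternatives with a common prefix.

Round 1: E has alternatives sharing prefix ', id /'. Introduce E': E → , id / E'
  Add: E' → /
  Add: E' → ,
  Add: E' → E a

No remaining common prefixes — done.

Resulting grammar:
E → , id / E'
E' → /
E' → ,
E' → E a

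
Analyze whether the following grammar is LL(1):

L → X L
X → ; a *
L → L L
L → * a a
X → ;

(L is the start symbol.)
No. Predict set conflict for L: { ';' }

A grammar is LL(1) if for each non-terminal N with multiple productions, the predict sets of those productions are pairwise disjoint, where PREDICT(N → α) = (FIRST(α) \ {ε}) ∪ (FOLLOW(N) if α ⇒* ε).

Relevant sets:
  FIRST(X) = { ';' }
  FIRST(L) = { '*', ';' }

For L:
  PREDICT(L → X L) = { ';' }
  PREDICT(L → L L) = { '*', ';' }
  PREDICT(L → '*' a a) = { '*' }
For X:
  PREDICT(X → ';' a '*') = { ';' }
  PREDICT(X → ';') = { ';' }

Conflict found: Predict set conflict for L: { ';' }
The grammar is NOT LL(1).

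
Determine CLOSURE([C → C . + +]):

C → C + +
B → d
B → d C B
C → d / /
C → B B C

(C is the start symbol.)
To compute CLOSURE, for each item [A → α.Bβ] where B is a non-terminal, add [B → .γ] for all productions B → γ; repeat for the newly added items until nothing changes.

Start with: [C → C . + +]
The dot precedes the terminal '+', so nothing is added.

CLOSURE = { [C → C . + +] }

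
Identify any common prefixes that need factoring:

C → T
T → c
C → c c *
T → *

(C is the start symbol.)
Left-factoring is needed when two productions for the same non-terminal
share a common prefix on the right-hand side.

Productions for C:
  C → T
  C → c c *
Productions for T:
  T → c
  T → *

No common prefixes found.

Answer: No, left-factoring is not needed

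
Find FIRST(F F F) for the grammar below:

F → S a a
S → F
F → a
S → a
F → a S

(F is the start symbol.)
{ 'a' }

FIRST sets of the non-terminals involved (from the grammar, by fixed-point iteration):
  FIRST(F) = { 'a' }

To compute FIRST(F F F), process the symbols left to right:
Symbol F is a non-terminal. Add FIRST(F) \ {ε} = { 'a' }
F is not nullable (ε ∉ FIRST(F)), so stop here.
FIRST(F F F) = { 'a' }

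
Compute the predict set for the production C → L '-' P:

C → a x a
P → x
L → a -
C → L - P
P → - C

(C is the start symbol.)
{ 'a' }

PREDICT(C → L '-' P) = (FIRST(RHS) \ {ε}) ∪ (FOLLOW(C) if ε ∈ FIRST(RHS), i.e. RHS ⇒* ε)
FIRST(L) = { 'a' }
FIRST(L '-' P) = { 'a' }
ε ∉ FIRST(L '-' P), so FOLLOW(C) is not added.
PREDICT(C → L '-' P) = { 'a' }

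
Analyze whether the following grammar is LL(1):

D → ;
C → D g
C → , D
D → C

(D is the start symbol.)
No. Predict set conflict for D: { ';' }

Relevant sets:
  FIRST(C) = { ',', ';' }
  FIRST(D) = { ',', ';' }

For D:
  PREDICT(D → ';') = { ';' }
  PREDICT(D → C) = { ',', ';' }
For C:
  PREDICT(C → D g) = { ',', ';' }
  PREDICT(C → ',' D) = { ',' }

Conflict found: Predict set conflict for D: { ';' }
The grammar is NOT LL(1).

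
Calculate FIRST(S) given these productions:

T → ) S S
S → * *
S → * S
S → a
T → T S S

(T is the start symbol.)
{ '*', 'a' }

To compute FIRST(S), examine every production with S on the left-hand side, reading each right-hand side left to right until a non-nullable symbol is reached.

From S → * *:
  - '*' is a terminal: add '*' and stop
From S → * S:
  - '*' is a terminal: add '*' and stop
From S → a:
  - a is a terminal: add 'a' and stop

Collecting: FIRST(S) = { '*', 'a' }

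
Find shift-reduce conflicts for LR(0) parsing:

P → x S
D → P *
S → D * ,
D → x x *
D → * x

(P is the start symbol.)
A shift-reduce conflict occurs when an LR(0) state has both:
  - a complete (reduce) item [A → α .] (dot at the end), and
  - a shift item [B → β . c γ] (dot before a terminal).

Augment with P' → P and build the canonical LR(0) collection (I0 = CLOSURE({[P' → . P]}), then GOTO on every symbol after a dot until no new states appear). It has 14 states:
  I0: { [P → . x S], [P' → . P] }  — shift
  I1: { [P' → P .] }  — accept
  I2: { [D → . * x], [D → . P *], [D → . x x *], [P → . x S], [P → x . S], [S → . D * ,] }  — shift
  I3: { [D → * . x] }  — shift
  I4: { [S → D . * ,] }  — shift
  I5: { [D → P . *] }  — shift
  I6: { [P → x S .] }  — reduce
  I7: { [D → . * x], [D → . P *], [D → . x x *], [D → x . x *], [P → . x S], [P → x . S], [S → . D * ,] }  — shift
  I8: { [D → . * x], [D → . P *], [D → . x x *], [D → x . x *], [D → x x . *], [P → . x S], [P → x . S], [S → . D * ,] }  — shift
  I9: { [D → * . x], [D → x x * .] }  — shift, reduce
  I10: { [D → * x .] }  — reduce
  I11: { [D → P * .] }  — reduce
  I12: { [S → D * . ,] }  — shift
  I13: { [S → D * , .] }  — reduce

I9 contains reduce item [D → x x * .] and shift item [D → * . x] — shift-reduce conflict.

Answer: Yes — I9: [D → x x * .] vs [D → * . x]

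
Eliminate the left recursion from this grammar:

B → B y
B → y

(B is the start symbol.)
B is directly left-recursive. The standard transformation for
  A → A α₁ | ... | A α_m | β₁ | ... | β_n
is
  A  → β₁ A' | ... | β_n A'
  A' → α₁ A' | ... | α_m A' | ε

B → y becomes B → y B'
B → B y becomes B' → y B'
Add B' → ε

Resulting grammar:
B → y B'
B' → y B'
B' → ε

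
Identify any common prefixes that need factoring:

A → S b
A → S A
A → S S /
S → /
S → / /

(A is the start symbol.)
Left-factoring is needed when two productions for the same non-terminal
share a common prefix on the right-hand side.

Productions for A:
  A → S b
  A → S A
  A → S S /
Productions for S:
  S → /
  S → / /

Found common prefix 'S' in productions for A
Found common prefix '/' in productions for S

Answer: Yes, A has productions with common prefix 'S'; S has productions with common prefix '/'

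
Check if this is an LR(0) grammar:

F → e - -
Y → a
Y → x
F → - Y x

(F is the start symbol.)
Yes, the grammar is LR(0)

A grammar is LR(0) if no state in the canonical LR(0) collection has:
  - both a shift item (dot before a terminal) and a complete item (shift-reduce conflict), or
  - two or more complete items (reduce-reduce conflict; the accept item [F' → F .] counts as a complete item here).

Augment with F' → F and build the canonical LR(0) collection (I0 = CLOSURE({[F' → . F]}), then GOTO on every symbol after a dot until no new states appear). It has 10 states:
  I0: { [F → . - Y x], [F → . e - -], [F' → . F] }  — shift
  I1: { [F → - . Y x], [Y → . a], [Y → . x] }  — shift
  I2: { [F' → F .] }  — accept
  I3: { [F → e . - -] }  — shift
  I4: { [F → e - . -] }  — shift
  I5: { [F → e - - .] }  — reduce
  I6: { [F → - Y . x] }  — shift
  I7: { [Y → a .] }  — reduce
  I8: { [Y → x .] }  — reduce
  I9: { [F → - Y x .] }  — reduce

Every state is either a pure shift/goto state or contains exactly one complete item and nothing to shift — no conflicts. The grammar is LR(0).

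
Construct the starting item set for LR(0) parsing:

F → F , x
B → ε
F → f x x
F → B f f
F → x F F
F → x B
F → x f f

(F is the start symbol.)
First, augment the grammar with F' → F
I₀ = CLOSURE({ [F' → . F] }):
  [F' → . F] has the dot before F: add [F → . F , x], [F → . f x x], [F → . B f f], [F → . x F F], [F → . x B], [F → . x f f]
  [F → . B f f] has the dot before B: add [B → .]
No further items can be added.

I₀ = { [B → .], [F → . B f f], [F → . F , x], [F → . f x x], [F → . x B], [F → . x F F], [F → . x f f], [F' → . F] }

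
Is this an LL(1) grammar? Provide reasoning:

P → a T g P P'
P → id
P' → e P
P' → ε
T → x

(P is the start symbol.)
A grammar is LL(1) if for each non-terminal N with multiple productions, the predict sets of those productions are pairwise disjoint, where PREDICT(N → α) = (FIRST(α) \ {ε}) ∪ (FOLLOW(N) if α ⇒* ε).

Relevant sets:
  FOLLOW(P') = { $, 'e' }

For P:
  PREDICT(P → a T g P P') = { 'a' }
  PREDICT(P → id) = { 'id' }
For P':
  PREDICT(P' → e P) = { 'e' }
  PREDICT(P' → ε) = { $, 'e' }
T has a single production, so nothing to check there.

Conflict found: Predict set conflict for P': { 'e' }
The grammar is NOT LL(1).

Answer: No. Predict set conflict for P': { 'e' }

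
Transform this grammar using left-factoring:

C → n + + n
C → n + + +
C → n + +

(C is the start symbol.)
Left-factoring transforms A → αβ₁ | αβ₂ into A → αA' and A' → β₁ | β₂
(α is the longest common prefix among the alternatives). Repeat until
no nonterminal has two alternatives with a common prefix.

Round 1: C has alternatives sharing prefix 'n + +'. Introduce C': C → n + + C'
  Add: C' → n
  Add: C' → +
  Add: C' → ε

No remaining common prefixes — done.

Resulting grammar:
C → n + + C'
C' → n
C' → +
C' → ε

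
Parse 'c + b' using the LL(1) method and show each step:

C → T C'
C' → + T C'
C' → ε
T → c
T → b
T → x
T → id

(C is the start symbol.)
LL(1) parsing maintains a stack (initially the start symbol over $) and the input. At each step: if the stack top is a terminal, match it against the current input token; if it is a non-terminal N, replace it with the RHS of M[N, lookahead] (the unique production whose predict set contains the lookahead).

Stack is shown with the top on the left.

Stack     Input    Action
-------------------------
C $       c + b $  output C → T C'
T C' $    c + b $  output T → c
c C' $    c + b $  match 'c'
C' $      + b $    output C' → + T C'
+ T C' $  + b $    match '+'
T C' $    b $      output T → b
b C' $    b $      match 'b'
C' $      $        output C' → ε
$         $        accept

The string is accepted.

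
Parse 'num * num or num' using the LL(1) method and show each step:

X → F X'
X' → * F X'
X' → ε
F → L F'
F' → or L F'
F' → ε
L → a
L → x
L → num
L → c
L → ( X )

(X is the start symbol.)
Stack is shown with the top on the left.

Stack         Input               Action
----------------------------------------
X $           num * num or num $  output X → F X'
F X' $        num * num or num $  output F → L F'
L F' X' $     num * num or num $  output L → num
num F' X' $   num * num or num $  match 'num'
F' X' $       * num or num $      output F' → ε
X' $          * num or num $      output X' → * F X'
* F X' $      * num or num $      match '*'
F X' $        num or num $        output F → L F'
L F' X' $     num or num $        output L → num
num F' X' $   num or num $        match 'num'
F' X' $       or num $            output F' → or L F'
or L F' X' $  or num $            match 'or'
L F' X' $     num $               output L → num
num F' X' $   num $               match 'num'
F' X' $       $                   output F' → ε
X' $          $                   output X' → ε
$             $                   accept

The string is accepted.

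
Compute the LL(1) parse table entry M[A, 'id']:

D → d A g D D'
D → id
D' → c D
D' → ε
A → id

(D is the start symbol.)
To find M[A, 'id'], we find productions for A where 'id' is in the predict set (PREDICT(N → α) = (FIRST(α) \ {ε}) ∪ (FOLLOW(N) if α ⇒* ε)).

A → id: PREDICT = { 'id' }
  'id' is in predict set, so this production goes in M[A, 'id']

M[A, 'id'] = A → id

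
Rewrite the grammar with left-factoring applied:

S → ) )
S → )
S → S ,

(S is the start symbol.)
Left-factoring transforms A → αβ₁ | αβ₂ into A → αA' and A' → β₁ | β₂
(α is the longest common prefix among the alternatives). Repeat until
no nonterminal has two alternatives with a common prefix.

Round 1: S has alternatives sharing prefix ')'. Introduce S': S → ) S'
  Add: S' → )
  Add: S' → ε

No remaining common prefixes — done.

Resulting grammar:
S → ) S'
S' → )
S' → ε
S → S ,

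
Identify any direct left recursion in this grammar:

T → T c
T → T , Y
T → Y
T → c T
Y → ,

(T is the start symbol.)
Yes, T is left-recursive

T → T c: LEFT RECURSIVE (starts with T)
T → T , Y: LEFT RECURSIVE (starts with T)
T → Y: starts with Y
T → c T: starts with c
Y → ,: starts with ','

The grammar has direct left recursion on: T.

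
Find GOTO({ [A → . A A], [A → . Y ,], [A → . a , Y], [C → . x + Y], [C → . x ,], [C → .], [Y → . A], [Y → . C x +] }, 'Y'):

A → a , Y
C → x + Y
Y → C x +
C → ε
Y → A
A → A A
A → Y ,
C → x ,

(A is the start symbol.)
{ [A → Y . ,] }

GOTO(I, 'Y') = CLOSURE({ [A → αX.β] : [A → α.Xβ] ∈ I, X = 'Y' })

Items with dot before 'Y', with the dot advanced:
  [A → . Y ,] → [A → Y . ,]
Closure adds nothing (no advanced item has the dot before a non-terminal).

GOTO = { [A → Y . ,] }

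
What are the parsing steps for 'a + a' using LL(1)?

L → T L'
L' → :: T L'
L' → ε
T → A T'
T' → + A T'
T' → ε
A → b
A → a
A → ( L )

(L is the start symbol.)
LL(1) parsing maintains a stack (initially the start symbol over $) and the input. At each step: if the stack top is a terminal, match it against the current input token; if it is a non-terminal N, replace it with the RHS of M[N, lookahead] (the unique production whose predict set contains the lookahead).

Stack is shown with the top on the left.

Stack        Input    Action
----------------------------
L $          a + a $  output L → T L'
T L' $       a + a $  output T → A T'
A T' L' $    a + a $  output A → a
a T' L' $    a + a $  match 'a'
T' L' $      + a $    output T' → + A T'
+ A T' L' $  + a $    match '+'
A T' L' $    a $      output A → a
a T' L' $    a $      match 'a'
T' L' $      $        output T' → ε
L' $         $        output L' → ε
$            $        accept

The string is accepted.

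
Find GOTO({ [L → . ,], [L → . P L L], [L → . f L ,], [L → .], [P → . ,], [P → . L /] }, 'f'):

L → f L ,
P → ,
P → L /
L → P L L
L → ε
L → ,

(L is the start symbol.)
GOTO(I, 'f') = CLOSURE({ [A → αX.β] : [A → α.Xβ] ∈ I, X = 'f' })

Items with dot before 'f', with the dot advanced:
  [L → . f L ,] → [L → f . L ,]
Closure of the advanced items:
  [L → f . L ,] has the dot before L: add [L → . f L ,], [L → . P L L], [L → .], [L → . ,]
  [L → . P L L] has the dot before P: add [P → . ,], [P → . L /]

GOTO = { [L → . ,], [L → . P L L], [L → . f L ,], [L → .], [L → f . L ,], [P → . ,], [P → . L /] }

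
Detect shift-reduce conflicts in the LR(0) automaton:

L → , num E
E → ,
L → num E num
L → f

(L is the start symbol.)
A shift-reduce conflict occurs when an LR(0) state has both:
  - a complete (reduce) item [A → α .] (dot at the end), and
  - a shift item [B → β . c γ] (dot before a terminal).

Augment with L' → L and build the canonical LR(0) collection (I0 = CLOSURE({[L' → . L]}), then GOTO on every symbol after a dot until no new states appear). It has 10 states:
  I0: { [L → . , num E], [L → . f], [L → . num E num], [L' → . L] }  — shift
  I1: { [L → , . num E] }  — shift
  I2: { [L' → L .] }  — accept
  I3: { [L → f .] }  — reduce
  I4: { [E → . ,], [L → num . E num] }  — shift
  I5: { [E → , .] }  — reduce
  I6: { [L → num E . num] }  — shift
  I7: { [L → num E num .] }  — reduce
  I8: { [E → . ,], [L → , num . E] }  — shift
  I9: { [L → , num E .] }  — reduce

No state contains both a complete item and a shift item.

Answer: No shift-reduce conflicts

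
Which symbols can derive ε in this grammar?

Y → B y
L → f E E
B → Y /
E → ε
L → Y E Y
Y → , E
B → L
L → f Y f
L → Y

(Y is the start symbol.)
A non-terminal is nullable if it can derive ε (the empty string): either it has an ε-production, or it has a production whose right-hand side consists entirely of nullable non-terminals.

ε-productions: E → ε
So E is immediately nullable.
No further non-terminal can be added: every production for the remaining non-terminals contains a terminal or a non-nullable non-terminal.
Nullable = { 'E' }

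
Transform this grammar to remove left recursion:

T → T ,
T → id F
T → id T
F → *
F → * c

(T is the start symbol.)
T → id F T'
T → id T T'
T' → , T'
T' → ε
F → *
F → * c

T is directly left-recursive. The standard transformation for
  A → A α₁ | ... | A α_m | β₁ | ... | β_n
is
  A  → β₁ A' | ... | β_n A'
  A' → α₁ A' | ... | α_m A' | ε

T → id F becomes T → id F T'
T → id T becomes T → id T T'
T → T , becomes T' → , T'
Add T' → ε

Productions for other non-terminals are unchanged:
  F → *
  F → * c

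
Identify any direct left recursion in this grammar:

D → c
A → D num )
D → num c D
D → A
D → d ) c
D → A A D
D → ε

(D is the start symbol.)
No direct left recursion

Direct left recursion occurs when N → N α for some non-terminal N (the right-hand side begins with the left-hand side itself).

D → c: starts with c
A → D num ): starts with D
D → num c D: starts with num
D → A: starts with A
D → d ) c: starts with d
D → A A D: starts with A
D → ε: starts with ε

No direct left recursion found.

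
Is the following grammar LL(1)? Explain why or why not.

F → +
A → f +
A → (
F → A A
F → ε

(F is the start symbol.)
A grammar is LL(1) if for each non-terminal N with multiple productions, the predict sets of those productions are pairwise disjoint, where PREDICT(N → α) = (FIRST(α) \ {ε}) ∪ (FOLLOW(N) if α ⇒* ε).

Relevant sets:
  FIRST(A) = { '(', 'f' }
  FOLLOW(F) = { $ }

For F:
  PREDICT(F → '+') = { '+' }
  PREDICT(F → A A) = { '(', 'f' }
  PREDICT(F → ε) = { $ }
For A:
  PREDICT(A → f '+') = { 'f' }
  PREDICT(A → '(') = { '(' }

All predict sets are disjoint. The grammar IS LL(1).

Answer: Yes, the grammar is LL(1).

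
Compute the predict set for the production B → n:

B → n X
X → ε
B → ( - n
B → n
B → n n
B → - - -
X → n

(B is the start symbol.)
PREDICT(B → n) = (FIRST(RHS) \ {ε}) ∪ (FOLLOW(B) if ε ∈ FIRST(RHS), i.e. RHS ⇒* ε)
FIRST(n) = { 'n' }
ε ∉ FIRST(n), so FOLLOW(B) is not added.
PREDICT(B → n) = { 'n' }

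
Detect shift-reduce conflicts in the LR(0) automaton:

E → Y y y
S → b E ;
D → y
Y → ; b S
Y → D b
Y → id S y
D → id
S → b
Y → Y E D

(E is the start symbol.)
Yes — I5: [D → id .] vs [S → . b]; I8: [S → b .] vs [D → . id]; I13: [D → y .] vs [E → Y y . y]

Augment with E' → E and build the canonical LR(0) collection (I0 = CLOSURE({[E' → . E]}), then GOTO on every symbol after a dot until no new states appear). It has 20 states:
  I0: { [D → . id], [D → . y], [E → . Y y y], [E' → . E], [Y → . ; b S], [Y → . D b], [Y → . Y E D], [Y → . id S y] }  — shift
  I1: { [Y → ; . b S] }  — shift
  I2: { [Y → D . b] }  — shift
  I3: { [E' → E .] }  — accept
  I4: { [D → . id], [D → . y], [E → . Y y y], [E → Y . y y], [Y → . ; b S], [Y → . D b], [Y → . Y E D], [Y → . id S y], [Y → Y . E D] }  — shift
  I5: { [D → id .], [S → . b E ;], [S → . b], [Y → id . S y] }  — shift, reduce
  I6: { [D → y .] }  — reduce
  I7: { [Y → id S . y] }  — shift
  I8: { [D → . id], [D → . y], [E → . Y y y], [S → b . E ;], [S → b .], [Y → . ; b S], [Y → . D b], [Y → . Y E D], [Y → . id S y] }  — shift, reduce
  I9: { [S → b E . ;] }  — shift
  I10: { [S → b E ; .] }  — reduce
  I11: { [Y → id S y .] }  — reduce
  I12: { [D → . id], [D → . y], [Y → Y E . D] }  — shift
  I13: { [D → y .], [E → Y y . y] }  — shift, reduce
  I14: { [E → Y y y .] }  — reduce
  I15: { [Y → Y E D .] }  — reduce
  I16: { [D → id .] }  — reduce
  I17: { [Y → D b .] }  — reduce
  I18: { [S → . b E ;], [S → . b], [Y → ; b . S] }  — shift
  I19: { [Y → ; b S .] }  — reduce

I5 contains reduce item [D → id .] and shift items [S → . b], [S → . b E ;] — shift-reduce conflict.
I8 contains reduce item [S → b .] and shift items [D → . id], [D → . y], [Y → . ; b S], [Y → . id S y] — shift-reduce conflict.
I13 contains reduce item [D → y .] and shift item [E → Y y . y] — shift-reduce conflict.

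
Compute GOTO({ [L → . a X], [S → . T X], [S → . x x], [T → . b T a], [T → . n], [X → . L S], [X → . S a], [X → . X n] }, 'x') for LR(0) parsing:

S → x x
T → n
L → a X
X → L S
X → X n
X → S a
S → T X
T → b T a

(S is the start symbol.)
GOTO(I, 'x') = CLOSURE({ [A → αX.β] : [A → α.Xβ] ∈ I, X = 'x' })

Items with dot before 'x', with the dot advanced:
  [S → . x x] → [S → x . x]
Closure adds nothing (no advanced item has the dot before a non-terminal).

GOTO = { [S → x . x] }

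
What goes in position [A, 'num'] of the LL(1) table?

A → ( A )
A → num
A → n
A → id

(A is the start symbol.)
A → num

To find M[A, 'num'], we find productions for A where 'num' is in the predict set (PREDICT(N → α) = (FIRST(α) \ {ε}) ∪ (FOLLOW(N) if α ⇒* ε)).

A → ( A ): PREDICT = { '(' }
A → num: PREDICT = { 'num' }
  'num' is in predict set, so this production goes in M[A, 'num']
A → n: PREDICT = { 'n' }
A → id: PREDICT = { 'id' }

M[A, 'num'] = A → num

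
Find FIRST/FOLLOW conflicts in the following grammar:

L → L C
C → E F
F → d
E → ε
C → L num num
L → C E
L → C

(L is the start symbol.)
No FIRST/FOLLOW conflicts.

A FIRST/FOLLOW conflict occurs when a non-terminal N has a nullable alternative N → β (β ⇒* ε) and another alternative N → α with FIRST(α) ∩ FOLLOW(N) ≠ ∅: on such a lookahead the parser cannot decide between expanding α and letting N vanish via β.

Nullable non-terminals: E.
E has a nullable alternative but only one production, so nothing to check.

C, F, L have no nullable alternative, so no FIRST/FOLLOW check is needed there.

No FIRST/FOLLOW conflicts found.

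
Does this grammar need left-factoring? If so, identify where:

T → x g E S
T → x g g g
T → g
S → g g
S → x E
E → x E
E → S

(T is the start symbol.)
Yes, T has productions with common prefix 'x g'

Left-factoring is needed when two productions for the same non-terminal
share a common prefix on the right-hand side.

Productions for T:
  T → x g E S
  T → x g g g
  T → g
Productions for S:
  S → g g
  S → x E
Productions for E:
  E → x E
  E → S

Found common prefix 'x g' in productions for T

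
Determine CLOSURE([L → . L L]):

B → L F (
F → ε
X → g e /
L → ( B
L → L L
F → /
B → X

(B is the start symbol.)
{ [L → . ( B], [L → . L L] }

To compute CLOSURE, for each item [A → α.Bβ] where B is a non-terminal, add [B → .γ] for all productions B → γ; repeat for the newly added items until nothing changes.

Start with: [L → . L L]
  [L → . L L] has the dot before L: add [L → . ( B]
No further items can be added.

CLOSURE = { [L → . ( B], [L → . L L] }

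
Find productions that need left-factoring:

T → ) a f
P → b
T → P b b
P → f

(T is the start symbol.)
Left-factoring is needed when two productions for the same non-terminal
share a common prefix on the right-hand side.

Productions for T:
  T → ) a f
  T → P b b
Productions for P:
  P → b
  P → f

No common prefixes found.

Answer: No, left-factoring is not needed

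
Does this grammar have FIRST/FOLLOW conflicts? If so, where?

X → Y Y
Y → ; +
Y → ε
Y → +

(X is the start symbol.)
Yes. Y → ';' '+' with FOLLOW(Y) on { ';' }; Y → '+' with FOLLOW(Y) on { '+' }

A FIRST/FOLLOW conflict occurs when a non-terminal N has a nullable alternative N → β (β ⇒* ε) and another alternative N → α with FIRST(α) ∩ FOLLOW(N) ≠ ∅: on such a lookahead the parser cannot decide between expanding α and letting N vanish via β.

Nullable non-terminals: X, Y.
X has a nullable alternative but only one production, so nothing to check.

Y: nullable alternative(s) Y → ε; FOLLOW(Y) = { $, '+', ';' }
  Y → ; +: FIRST \ {ε} = { ';' } — overlaps FOLLOW(Y) on { ';' }: CONFLICT
  Y → ε: FIRST \ {ε} = { } — this is the only nullable alternative, skip
  Y → +: FIRST \ {ε} = { '+' } — overlaps FOLLOW(Y) on { '+' }: CONFLICT

So the grammar has 2 FIRST/FOLLOW conflicts (marked CONFLICT above).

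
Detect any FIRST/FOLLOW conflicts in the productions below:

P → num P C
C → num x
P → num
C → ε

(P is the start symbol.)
Yes. C → num x with FOLLOW(C) on { 'num' }

A FIRST/FOLLOW conflict occurs when a non-terminal N has a nullable alternative N → β (β ⇒* ε) and another alternative N → α with FIRST(α) ∩ FOLLOW(N) ≠ ∅: on such a lookahead the parser cannot decide between expanding α and letting N vanish via β.

Nullable non-terminals: C.

C: nullable alternative(s) C → ε; FOLLOW(C) = { $, 'num' }
  C → num x: FIRST \ {ε} = { 'num' } — overlaps FOLLOW(C) on { 'num' }: CONFLICT
  C → ε: FIRST \ {ε} = { } — this is the only nullable alternative, skip

P has no nullable alternative, so no FIRST/FOLLOW check is needed there.

So the grammar has 1 FIRST/FOLLOW conflict (marked CONFLICT above).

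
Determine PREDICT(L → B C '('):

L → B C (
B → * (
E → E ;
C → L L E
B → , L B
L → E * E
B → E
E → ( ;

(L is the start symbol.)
PREDICT(L → B C '(') = (FIRST(RHS) \ {ε}) ∪ (FOLLOW(L) if ε ∈ FIRST(RHS), i.e. RHS ⇒* ε)
FIRST(B) = { '(', '*', ',' }
FIRST(B C '(') = { '(', '*', ',' }
ε ∉ FIRST(B C '('), so FOLLOW(L) is not added.
PREDICT(L → B C '(') = { '(', '*', ',' }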